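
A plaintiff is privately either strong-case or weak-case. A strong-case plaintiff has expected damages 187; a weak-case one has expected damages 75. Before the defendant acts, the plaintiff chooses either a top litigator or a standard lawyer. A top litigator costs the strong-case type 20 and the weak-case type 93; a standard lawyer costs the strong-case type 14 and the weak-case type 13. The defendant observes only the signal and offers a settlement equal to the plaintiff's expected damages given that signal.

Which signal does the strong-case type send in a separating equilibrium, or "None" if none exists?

None

Try strong-case → top litigator, weak-case → standard lawyer:
  Under separation the defendant infers type exactly: top litigator → strong-case (pays 187), standard lawyer → weak-case (pays 75).
  Strong-case: top litigator gives 187 − 20 = 167; standard lawyer gives 75 − 14 = 61. No deviation. ✓
  Weak-case: standard lawyer gives 75 − 13 = 62; top litigator gives 187 − 93 = 94. Would deviate. ✗
Try strong-case → standard lawyer, weak-case → top litigator:
  Under separation the defendant infers type exactly: standard lawyer → strong-case (pays 187), top litigator → weak-case (pays 75).
  Strong-case: standard lawyer gives 187 − 14 = 173; top litigator gives 75 − 20 = 55. No deviation. ✓
  Weak-case: top litigator gives 75 − 93 = -18; standard lawyer gives 187 − 13 = 174. Would deviate. ✗
Neither assignment is incentive-compatible.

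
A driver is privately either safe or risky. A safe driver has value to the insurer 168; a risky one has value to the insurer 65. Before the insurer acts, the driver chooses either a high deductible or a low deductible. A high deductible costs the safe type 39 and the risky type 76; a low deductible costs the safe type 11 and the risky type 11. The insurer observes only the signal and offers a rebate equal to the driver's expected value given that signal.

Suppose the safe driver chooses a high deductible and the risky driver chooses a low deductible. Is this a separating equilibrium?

No

Under separation the insurer infers type exactly: high deductible → safe (pays 168), low deductible → risky (pays 65).
Safe: high deductible gives 168 − 39 = 129; low deductible gives 65 − 11 = 54. No deviation. ✓
Risky: low deductible gives 65 − 11 = 54; high deductible gives 168 − 76 = 92. Would deviate. ✗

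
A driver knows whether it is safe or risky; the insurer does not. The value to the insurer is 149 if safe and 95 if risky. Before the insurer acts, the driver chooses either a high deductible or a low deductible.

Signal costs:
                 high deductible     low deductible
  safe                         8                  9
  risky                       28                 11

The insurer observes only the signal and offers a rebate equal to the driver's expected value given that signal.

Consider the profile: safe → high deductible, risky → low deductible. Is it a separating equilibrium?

If types separate, high deductible earns payment 149 and low deductible earns 95.
Safe: high deductible gives 149 − 8 = 141; low deductible gives 95 − 9 = 86. No deviation. ✓
Risky: low deductible gives 95 − 11 = 84; high deductible gives 149 − 28 = 121. Would deviate. ✗

No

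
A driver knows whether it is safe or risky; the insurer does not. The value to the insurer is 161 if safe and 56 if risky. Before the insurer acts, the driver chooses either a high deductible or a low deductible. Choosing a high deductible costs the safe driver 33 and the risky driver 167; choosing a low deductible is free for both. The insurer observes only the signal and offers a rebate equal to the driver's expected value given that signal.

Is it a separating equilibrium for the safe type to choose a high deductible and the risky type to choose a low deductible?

Yes

If types separate, high deductible earns payment 161 and low deductible earns 56.
Safe: high deductible gives 161 − 33 = 128; low deductible gives 56 − 0 = 56. No deviation. ✓
Risky: low deductible gives 56 − 0 = 56; high deductible gives 161 − 167 = -6. No deviation. ✓
Both incentive constraints hold.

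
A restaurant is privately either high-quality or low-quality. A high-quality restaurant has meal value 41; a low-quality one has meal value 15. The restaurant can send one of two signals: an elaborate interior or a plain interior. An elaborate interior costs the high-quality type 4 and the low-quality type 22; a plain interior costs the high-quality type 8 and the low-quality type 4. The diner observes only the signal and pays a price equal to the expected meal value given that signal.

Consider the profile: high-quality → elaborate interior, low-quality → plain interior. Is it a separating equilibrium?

If types separate, elaborate interior earns payment 41 and plain interior earns 15.
High-quality: elaborate interior gives 41 − 4 = 37; plain interior gives 15 − 8 = 7. No deviation. ✓
Low-quality: plain interior gives 15 − 4 = 11; elaborate interior gives 41 − 22 = 19. Would deviate. ✗

No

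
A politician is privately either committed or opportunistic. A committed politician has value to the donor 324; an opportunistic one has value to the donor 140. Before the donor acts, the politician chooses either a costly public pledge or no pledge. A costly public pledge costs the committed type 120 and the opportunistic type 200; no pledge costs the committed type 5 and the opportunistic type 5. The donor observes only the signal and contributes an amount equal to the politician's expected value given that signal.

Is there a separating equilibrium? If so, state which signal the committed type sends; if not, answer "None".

pledge

Try committed → pledge, opportunistic → no pledge:
  Under separation the donor infers type exactly: pledge → committed (pays 324), no pledge → opportunistic (pays 140).
  Committed: pledge gives 324 − 120 = 204; no pledge gives 140 − 5 = 135. No deviation. ✓
  Opportunistic: no pledge gives 140 − 5 = 135; pledge gives 324 − 200 = 124. No deviation. ✓
Both hold — the committed type sends pledge.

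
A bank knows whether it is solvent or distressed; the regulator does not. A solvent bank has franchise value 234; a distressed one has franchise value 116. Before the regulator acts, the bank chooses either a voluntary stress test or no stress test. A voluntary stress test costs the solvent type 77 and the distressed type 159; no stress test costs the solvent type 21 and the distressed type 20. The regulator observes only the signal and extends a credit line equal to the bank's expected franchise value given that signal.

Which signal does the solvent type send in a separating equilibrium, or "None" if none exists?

stress test

Try solvent → stress test, distressed → no stress test:
  If types separate, stress test earns payment 234 and no stress test earns 116.
  Solvent: stress test gives 234 − 77 = 157; no stress test gives 116 − 21 = 95. No deviation. ✓
  Distressed: no stress test gives 116 − 20 = 96; stress test gives 234 − 159 = 75. No deviation. ✓
Both hold — the solvent type sends stress test.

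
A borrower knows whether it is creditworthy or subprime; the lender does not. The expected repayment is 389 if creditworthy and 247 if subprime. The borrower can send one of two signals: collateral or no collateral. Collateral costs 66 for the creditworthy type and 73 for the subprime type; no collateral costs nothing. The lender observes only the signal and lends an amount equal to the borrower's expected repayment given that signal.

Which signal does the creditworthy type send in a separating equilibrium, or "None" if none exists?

Try creditworthy → collateral, subprime → no collateral:
  If types separate, collateral earns payment 389 and no collateral earns 247.
  Creditworthy: collateral gives 389 − 66 = 323; no collateral gives 247 − 0 = 247. No deviation. ✓
  Subprime: no collateral gives 247 − 0 = 247; collateral gives 389 − 73 = 316. Would deviate. ✗
Try creditworthy → no collateral, subprime → collateral:
  If types separate, no collateral earns payment 389 and collateral earns 247.
  Creditworthy: no collateral gives 389 − 0 = 389; collateral gives 247 − 66 = 181. No deviation. ✓
  Subprime: collateral gives 247 − 73 = 174; no collateral gives 389 − 0 = 389. Would deviate. ✗
Neither assignment is incentive-compatible.

None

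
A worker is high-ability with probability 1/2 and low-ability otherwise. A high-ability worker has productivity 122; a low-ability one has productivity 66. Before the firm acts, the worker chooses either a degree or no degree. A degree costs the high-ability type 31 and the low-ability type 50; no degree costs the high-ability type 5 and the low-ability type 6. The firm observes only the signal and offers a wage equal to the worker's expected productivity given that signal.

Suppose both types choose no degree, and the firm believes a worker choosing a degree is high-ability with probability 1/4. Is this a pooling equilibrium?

At the pooled signal (no degree) the firm holds the prior 1/2 and pays 1/2·122 + 1/2·66 = 94. Off-path (degree) belief 1/4 gives 1/4·122 + 3/4·66 = 80.
High-ability: no degree gives 94 − 5 = 89; degree gives 80 − 31 = 49. Stays. ✓
Low-ability: no degree gives 94 − 6 = 88; degree gives 80 − 50 = 30. Stays. ✓

Yes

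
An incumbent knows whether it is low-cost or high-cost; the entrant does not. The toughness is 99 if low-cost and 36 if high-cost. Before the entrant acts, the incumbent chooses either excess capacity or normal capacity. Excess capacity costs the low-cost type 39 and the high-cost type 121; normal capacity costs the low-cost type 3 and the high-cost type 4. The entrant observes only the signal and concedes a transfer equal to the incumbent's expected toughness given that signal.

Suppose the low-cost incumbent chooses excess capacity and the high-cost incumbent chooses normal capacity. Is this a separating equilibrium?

If types separate, excess capacity earns payment 99 and normal capacity earns 36.
Low-cost: excess capacity gives 99 − 39 = 60; normal capacity gives 36 − 3 = 33. No deviation. ✓
High-cost: normal capacity gives 36 − 4 = 32; excess capacity gives 99 − 121 = -22. No deviation. ✓
Neither type gains from mimicking the other.

Yes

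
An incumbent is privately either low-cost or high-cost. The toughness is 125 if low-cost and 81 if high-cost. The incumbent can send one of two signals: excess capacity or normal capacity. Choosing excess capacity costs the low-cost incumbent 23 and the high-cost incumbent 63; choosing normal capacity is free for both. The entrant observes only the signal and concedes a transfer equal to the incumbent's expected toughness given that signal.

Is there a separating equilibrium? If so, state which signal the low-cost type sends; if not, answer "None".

excess capacity

Try low-cost → excess capacity, high-cost → normal capacity:
  If types separate, excess capacity earns payment 125 and normal capacity earns 81.
  Low-cost: excess capacity gives 125 − 23 = 102; normal capacity gives 81 − 0 = 81. No deviation. ✓
  High-cost: normal capacity gives 81 − 0 = 81; excess capacity gives 125 − 63 = 62. No deviation. ✓
Both hold — the low-cost type sends excess capacity.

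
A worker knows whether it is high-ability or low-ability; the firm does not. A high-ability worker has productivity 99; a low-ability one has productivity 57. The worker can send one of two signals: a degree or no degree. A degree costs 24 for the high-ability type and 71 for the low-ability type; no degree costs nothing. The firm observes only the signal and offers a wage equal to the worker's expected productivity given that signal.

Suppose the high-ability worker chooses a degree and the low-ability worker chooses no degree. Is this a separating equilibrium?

If types separate, degree earns payment 99 and no degree earns 57.
High-ability: degree gives 99 − 24 = 75; no degree gives 57 − 0 = 57. No deviation. ✓
Low-ability: no degree gives 57 − 0 = 57; degree gives 99 − 71 = 28. No deviation. ✓
Neither type gains from mimicking the other.

Yes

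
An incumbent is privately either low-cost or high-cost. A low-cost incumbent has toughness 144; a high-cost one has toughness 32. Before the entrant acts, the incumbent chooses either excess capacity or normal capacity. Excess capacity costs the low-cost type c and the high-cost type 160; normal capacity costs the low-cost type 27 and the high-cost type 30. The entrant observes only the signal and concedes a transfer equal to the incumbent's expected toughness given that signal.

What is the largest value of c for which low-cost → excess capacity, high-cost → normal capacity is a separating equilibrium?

139

Under separation: excess capacity → low-cost (pays 144); normal capacity → high-cost (pays 32).
High-cost: 32 − 30 = 2 ≥ 144 − 160 = -16. Holds regardless of c. ✓
Low-cost: 144 − c ≥ 32 − 27, so c ≤ 144 − 5 = 139.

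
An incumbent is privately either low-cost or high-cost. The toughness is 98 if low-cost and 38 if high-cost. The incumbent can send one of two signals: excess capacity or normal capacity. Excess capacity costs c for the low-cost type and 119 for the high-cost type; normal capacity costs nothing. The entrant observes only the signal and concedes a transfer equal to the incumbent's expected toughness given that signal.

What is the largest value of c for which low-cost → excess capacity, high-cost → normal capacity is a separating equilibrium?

60

Under separation: excess capacity → low-cost (pays 98); normal capacity → high-cost (pays 38).
High-cost: 38 − 0 = 38 ≥ 98 − 119 = -21. Holds regardless of c. ✓
Low-cost: 98 − c ≥ 38 − 0, so c ≤ 98 − 38 = 60.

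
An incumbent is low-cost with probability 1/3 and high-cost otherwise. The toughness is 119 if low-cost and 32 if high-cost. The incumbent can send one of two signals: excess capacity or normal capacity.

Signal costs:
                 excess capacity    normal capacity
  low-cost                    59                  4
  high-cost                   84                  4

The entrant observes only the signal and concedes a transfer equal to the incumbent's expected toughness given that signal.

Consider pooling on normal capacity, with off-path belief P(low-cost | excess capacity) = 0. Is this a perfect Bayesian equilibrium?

At the pooled signal (normal capacity) the entrant holds the prior 1/3 and pays 1/3·119 + 2/3·32 = 61. Off-path (excess capacity) belief 0 gives 0·119 + 1·32 = 32.
Low-cost: normal capacity gives 61 − 4 = 57; excess capacity gives 32 − 59 = -27. Stays. ✓
High-cost: normal capacity gives 61 − 4 = 57; excess capacity gives 32 − 84 = -52. Stays. ✓

Yes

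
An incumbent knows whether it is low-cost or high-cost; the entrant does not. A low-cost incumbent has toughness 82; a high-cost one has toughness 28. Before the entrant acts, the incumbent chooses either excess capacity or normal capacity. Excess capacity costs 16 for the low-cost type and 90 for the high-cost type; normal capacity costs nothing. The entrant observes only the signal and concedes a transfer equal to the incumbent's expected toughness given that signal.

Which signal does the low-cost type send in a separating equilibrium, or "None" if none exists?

Try low-cost → excess capacity, high-cost → normal capacity:
  If types separate, excess capacity earns payment 82 and normal capacity earns 28.
  Low-cost: excess capacity gives 82 − 16 = 66; normal capacity gives 28 − 0 = 28. No deviation. ✓
  High-cost: normal capacity gives 28 − 0 = 28; excess capacity gives 82 − 90 = -8. No deviation. ✓
Both hold — the low-cost type sends excess capacity.

excess capacity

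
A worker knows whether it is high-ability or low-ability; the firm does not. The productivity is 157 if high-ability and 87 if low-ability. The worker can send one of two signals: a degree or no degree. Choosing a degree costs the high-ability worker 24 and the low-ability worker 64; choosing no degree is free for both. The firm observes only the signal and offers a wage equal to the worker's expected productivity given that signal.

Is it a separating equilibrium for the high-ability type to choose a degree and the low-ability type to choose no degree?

If types separate, degree earns payment 157 and no degree earns 87.
High-ability: degree gives 157 − 24 = 133; no degree gives 87 − 0 = 87. No deviation. ✓
Low-ability: no degree gives 87 − 0 = 87; degree gives 157 − 64 = 93. Would deviate. ✗

No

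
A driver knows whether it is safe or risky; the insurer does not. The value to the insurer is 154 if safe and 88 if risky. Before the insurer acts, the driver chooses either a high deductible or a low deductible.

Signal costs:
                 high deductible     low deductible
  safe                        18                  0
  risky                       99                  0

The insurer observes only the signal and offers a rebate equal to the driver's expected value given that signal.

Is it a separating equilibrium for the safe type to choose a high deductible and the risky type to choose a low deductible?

Yes

If types separate, high deductible earns payment 154 and low deductible earns 88.
Safe: high deductible gives 154 − 18 = 136; low deductible gives 88 − 0 = 88. No deviation. ✓
Risky: low deductible gives 88 − 0 = 88; high deductible gives 154 − 99 = 55. No deviation. ✓
Neither type gains from mimicking the other.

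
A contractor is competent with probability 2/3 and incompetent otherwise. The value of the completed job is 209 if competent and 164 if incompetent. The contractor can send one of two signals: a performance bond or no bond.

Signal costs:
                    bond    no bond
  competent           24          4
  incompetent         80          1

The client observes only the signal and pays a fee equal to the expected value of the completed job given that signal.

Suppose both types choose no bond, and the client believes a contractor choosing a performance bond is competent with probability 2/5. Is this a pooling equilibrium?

Yes

On the equilibrium path (no bond) the client holds the prior 2/3 and pays 2/3·209 + 1/3·164 = 194. Off-path (bond) belief 2/5 gives 2/5·209 + 3/5·164 = 182.
Competent: no bond gives 194 − 4 = 190; bond gives 182 − 24 = 158. Stays. ✓
Incompetent: no bond gives 194 − 1 = 193; bond gives 182 − 80 = 102. Stays. ✓
Beliefs are Bayes-consistent on-path and both types best-respond.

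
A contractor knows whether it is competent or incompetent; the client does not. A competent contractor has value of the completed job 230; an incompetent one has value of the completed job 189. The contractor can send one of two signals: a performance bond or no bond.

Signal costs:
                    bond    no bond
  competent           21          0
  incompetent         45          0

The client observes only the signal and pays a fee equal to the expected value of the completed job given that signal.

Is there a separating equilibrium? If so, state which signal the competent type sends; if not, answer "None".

bond

Try competent → bond, incompetent → no bond:
  Under separation the client infers type exactly: bond → competent (pays 230), no bond → incompetent (pays 189).
  Competent: bond gives 230 − 21 = 209; no bond gives 189 − 0 = 189. No deviation. ✓
  Incompetent: no bond gives 189 − 0 = 189; bond gives 230 − 45 = 185. No deviation. ✓
Both hold — the competent type sends bond.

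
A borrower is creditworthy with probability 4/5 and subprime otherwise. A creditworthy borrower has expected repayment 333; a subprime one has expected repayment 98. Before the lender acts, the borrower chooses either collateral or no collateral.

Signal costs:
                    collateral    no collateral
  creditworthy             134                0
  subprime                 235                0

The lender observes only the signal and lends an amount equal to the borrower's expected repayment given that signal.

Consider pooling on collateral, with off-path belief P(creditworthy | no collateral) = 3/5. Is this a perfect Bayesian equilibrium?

No

At the pooled signal (collateral) the lender holds the prior 4/5 and pays 4/5·333 + 1/5·98 = 286. Off-path (no collateral) belief 3/5 gives 3/5·333 + 2/5·98 = 239.
Creditworthy: collateral gives 286 − 134 = 152; no collateral gives 239 − 0 = 239. Deviates. ✗
Subprime: collateral gives 286 − 235 = 51; no collateral gives 239 − 0 = 239. Deviates. ✗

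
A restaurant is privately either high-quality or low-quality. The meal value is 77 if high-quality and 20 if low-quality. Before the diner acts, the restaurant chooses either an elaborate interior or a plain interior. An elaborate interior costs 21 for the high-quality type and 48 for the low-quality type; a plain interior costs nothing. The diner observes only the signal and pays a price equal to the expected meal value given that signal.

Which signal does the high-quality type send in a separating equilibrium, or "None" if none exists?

None

Try high-quality → elaborate interior, low-quality → plain interior:
  Under separation the diner infers type exactly: elaborate interior → high-quality (pays 77), plain interior → low-quality (pays 20).
  High-quality: elaborate interior gives 77 − 21 = 56; plain interior gives 20 − 0 = 20. No deviation. ✓
  Low-quality: plain interior gives 20 − 0 = 20; elaborate interior gives 77 − 48 = 29. Would deviate. ✗
Try high-quality → plain interior, low-quality → elaborate interior:
  Under separation the diner infers type exactly: plain interior → high-quality (pays 77), elaborate interior → low-quality (pays 20).
  High-quality: plain interior gives 77 − 0 = 77; elaborate interior gives 20 − 21 = -1. No deviation. ✓
  Low-quality: elaborate interior gives 20 − 48 = -28; plain interior gives 77 − 0 = 77. Would deviate. ✗
Neither assignment is incentive-compatible.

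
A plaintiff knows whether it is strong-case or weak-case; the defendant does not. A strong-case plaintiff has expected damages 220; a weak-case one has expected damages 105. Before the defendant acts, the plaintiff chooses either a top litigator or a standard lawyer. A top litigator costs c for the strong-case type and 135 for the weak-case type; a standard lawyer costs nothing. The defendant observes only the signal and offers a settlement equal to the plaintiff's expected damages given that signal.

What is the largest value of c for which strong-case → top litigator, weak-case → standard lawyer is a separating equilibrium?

115

Under separation: top litigator → strong-case (pays 220); standard lawyer → weak-case (pays 105).
Weak-case: 105 − 0 = 105 ≥ 220 − 135 = 85. Holds regardless of c. ✓
Strong-case: 220 − c ≥ 105 − 0, so c ≤ 220 − 105 = 115.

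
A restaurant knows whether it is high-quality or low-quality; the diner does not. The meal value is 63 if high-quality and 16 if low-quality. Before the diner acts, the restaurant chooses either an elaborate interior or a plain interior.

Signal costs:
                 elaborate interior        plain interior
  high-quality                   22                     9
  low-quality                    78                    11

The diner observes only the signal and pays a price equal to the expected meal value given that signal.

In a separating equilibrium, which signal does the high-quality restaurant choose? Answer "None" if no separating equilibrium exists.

Try high-quality → elaborate interior, low-quality → plain interior:
  If types separate, elaborate interior earns payment 63 and plain interior earns 16.
  High-quality: elaborate interior gives 63 − 22 = 41; plain interior gives 16 − 9 = 7. No deviation. ✓
  Low-quality: plain interior gives 16 − 11 = 5; elaborate interior gives 63 − 78 = -15. No deviation. ✓
Both hold — the high-quality type sends elaborate interior.

elaborate interior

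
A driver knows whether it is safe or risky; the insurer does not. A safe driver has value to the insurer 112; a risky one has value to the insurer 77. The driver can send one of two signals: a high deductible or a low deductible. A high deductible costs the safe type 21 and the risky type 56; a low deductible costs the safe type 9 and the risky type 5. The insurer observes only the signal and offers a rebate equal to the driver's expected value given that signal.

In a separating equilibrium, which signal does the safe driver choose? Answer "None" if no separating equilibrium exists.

Try safe → high deductible, risky → low deductible:
  If types separate, high deductible earns payment 112 and low deductible earns 77.
  Safe: high deductible gives 112 − 21 = 91; low deductible gives 77 − 9 = 68. No deviation. ✓
  Risky: low deductible gives 77 − 5 = 72; high deductible gives 112 − 56 = 56. No deviation. ✓
Both hold — the safe type sends high deductible.

high deductible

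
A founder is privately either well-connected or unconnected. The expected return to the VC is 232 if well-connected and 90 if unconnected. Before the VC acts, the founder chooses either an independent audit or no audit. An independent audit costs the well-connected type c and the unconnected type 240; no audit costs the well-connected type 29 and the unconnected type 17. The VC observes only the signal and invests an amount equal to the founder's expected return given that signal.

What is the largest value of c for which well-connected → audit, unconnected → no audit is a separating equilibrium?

171

Under separation: audit → well-connected (pays 232); no audit → unconnected (pays 90).
Unconnected: 90 − 17 = 73 ≥ 232 − 240 = -8. Holds regardless of c. ✓
Well-connected: 232 − c ≥ 90 − 29, so c ≤ 232 − 61 = 171.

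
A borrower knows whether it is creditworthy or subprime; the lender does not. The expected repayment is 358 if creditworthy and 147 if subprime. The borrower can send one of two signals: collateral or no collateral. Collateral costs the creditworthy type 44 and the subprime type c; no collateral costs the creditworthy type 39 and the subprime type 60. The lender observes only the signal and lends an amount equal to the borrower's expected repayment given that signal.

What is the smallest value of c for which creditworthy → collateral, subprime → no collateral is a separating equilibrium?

271

Under separation: collateral → creditworthy (pays 358); no collateral → subprime (pays 147).
Creditworthy: 358 − 44 = 314 ≥ 147 − 39 = 108. Holds regardless of c. ✓
Subprime: 147 − 60 ≥ 358 − c, so c ≥ 358 − 87 = 271.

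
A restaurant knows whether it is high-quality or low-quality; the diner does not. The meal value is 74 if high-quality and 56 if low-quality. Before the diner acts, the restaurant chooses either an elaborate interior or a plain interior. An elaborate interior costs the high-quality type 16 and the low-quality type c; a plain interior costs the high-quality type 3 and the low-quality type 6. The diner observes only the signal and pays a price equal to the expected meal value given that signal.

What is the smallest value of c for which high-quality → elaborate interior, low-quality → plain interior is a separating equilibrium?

Under separation: elaborate interior → high-quality (pays 74); plain interior → low-quality (pays 56).
High-quality: 74 − 16 = 58 ≥ 56 − 3 = 53. Holds regardless of c. ✓
Low-quality: 56 − 6 ≥ 74 − c, so c ≥ 74 − 50 = 24.

24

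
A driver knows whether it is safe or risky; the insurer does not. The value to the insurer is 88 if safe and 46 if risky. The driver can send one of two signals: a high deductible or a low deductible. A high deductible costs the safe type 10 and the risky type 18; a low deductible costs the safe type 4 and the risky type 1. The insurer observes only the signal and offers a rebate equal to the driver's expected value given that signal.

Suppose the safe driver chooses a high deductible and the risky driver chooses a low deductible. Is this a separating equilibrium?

No

Under separation the insurer infers type exactly: high deductible → safe (pays 88), low deductible → risky (pays 46).
Safe: high deductible gives 88 − 10 = 78; low deductible gives 46 − 4 = 42. No deviation. ✓
Risky: low deductible gives 46 − 1 = 45; high deductible gives 88 − 18 = 70. Would deviate. ✗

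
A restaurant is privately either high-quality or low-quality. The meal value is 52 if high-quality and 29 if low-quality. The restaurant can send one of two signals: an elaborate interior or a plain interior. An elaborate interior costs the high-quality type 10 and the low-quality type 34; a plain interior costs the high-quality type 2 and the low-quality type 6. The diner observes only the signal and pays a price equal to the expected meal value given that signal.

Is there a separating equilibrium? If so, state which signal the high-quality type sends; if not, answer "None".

Try high-quality → elaborate interior, low-quality → plain interior:
  Under separation the diner infers type exactly: elaborate interior → high-quality (pays 52), plain interior → low-quality (pays 29).
  High-quality: elaborate interior gives 52 − 10 = 42; plain interior gives 29 − 2 = 27. No deviation. ✓
  Low-quality: plain interior gives 29 − 6 = 23; elaborate interior gives 52 − 34 = 18. No deviation. ✓
Both hold — the high-quality type sends elaborate interior.

elaborate interior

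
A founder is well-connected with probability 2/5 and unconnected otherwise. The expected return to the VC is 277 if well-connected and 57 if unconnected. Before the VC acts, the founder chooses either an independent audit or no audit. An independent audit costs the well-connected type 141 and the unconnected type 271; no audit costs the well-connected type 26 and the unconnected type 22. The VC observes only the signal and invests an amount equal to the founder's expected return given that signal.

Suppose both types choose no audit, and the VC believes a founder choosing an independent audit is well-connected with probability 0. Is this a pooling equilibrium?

Yes

At the pooled signal (no audit) the VC holds the prior 2/5 and pays 2/5·277 + 3/5·57 = 145. Off-path (audit) belief 0 gives 0·277 + 1·57 = 57.
Well-connected: no audit gives 145 − 26 = 119; audit gives 57 − 141 = -84. Stays. ✓
Unconnected: no audit gives 145 − 22 = 123; audit gives 57 − 271 = -214. Stays. ✓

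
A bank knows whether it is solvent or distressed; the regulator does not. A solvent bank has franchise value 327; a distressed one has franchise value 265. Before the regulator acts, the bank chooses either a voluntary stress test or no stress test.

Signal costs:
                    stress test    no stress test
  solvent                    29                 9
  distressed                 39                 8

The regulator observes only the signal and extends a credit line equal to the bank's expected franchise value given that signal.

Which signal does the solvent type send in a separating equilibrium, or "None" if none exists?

Try solvent → stress test, distressed → no stress test:
  If types separate, stress test earns payment 327 and no stress test earns 265.
  Solvent: stress test gives 327 − 29 = 298; no stress test gives 265 − 9 = 256. No deviation. ✓
  Distressed: no stress test gives 265 − 8 = 257; stress test gives 327 − 39 = 288. Would deviate. ✗
Try solvent → no stress test, distressed → stress test:
  If types separate, no stress test earns payment 327 and stress test earns 265.
  Solvent: no stress test gives 327 − 9 = 318; stress test gives 265 − 29 = 236. No deviation. ✓
  Distressed: stress test gives 265 − 39 = 226; no stress test gives 327 − 8 = 319. Would deviate. ✗
Neither assignment is incentive-compatible.

None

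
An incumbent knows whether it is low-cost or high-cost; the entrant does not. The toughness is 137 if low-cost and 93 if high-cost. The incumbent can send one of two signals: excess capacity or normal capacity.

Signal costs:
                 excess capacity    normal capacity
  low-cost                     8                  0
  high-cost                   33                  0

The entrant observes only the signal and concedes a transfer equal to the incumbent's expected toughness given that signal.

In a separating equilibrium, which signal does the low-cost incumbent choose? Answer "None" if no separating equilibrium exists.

None

Try low-cost → excess capacity, high-cost → normal capacity:
  If types separate, excess capacity earns payment 137 and normal capacity earns 93.
  Low-cost: excess capacity gives 137 − 8 = 129; normal capacity gives 93 − 0 = 93. No deviation. ✓
  High-cost: normal capacity gives 93 − 0 = 93; excess capacity gives 137 − 33 = 104. Would deviate. ✗
Try low-cost → normal capacity, high-cost → excess capacity:
  If types separate, normal capacity earns payment 137 and excess capacity earns 93.
  Low-cost: normal capacity gives 137 − 0 = 137; excess capacity gives 93 − 8 = 85. No deviation. ✓
  High-cost: excess capacity gives 93 − 33 = 60; normal capacity gives 137 − 0 = 137. Would deviate. ✗
Neither assignment is incentive-compatible.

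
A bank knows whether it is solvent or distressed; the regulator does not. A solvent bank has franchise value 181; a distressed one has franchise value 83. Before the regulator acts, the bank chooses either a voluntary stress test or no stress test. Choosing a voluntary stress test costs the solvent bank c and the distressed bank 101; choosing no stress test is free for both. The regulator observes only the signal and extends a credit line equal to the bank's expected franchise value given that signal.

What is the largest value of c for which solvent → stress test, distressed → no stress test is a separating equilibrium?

Under separation: stress test → solvent (pays 181); no stress test → distressed (pays 83).
Distressed: 83 − 0 = 83 ≥ 181 − 101 = 80. Holds regardless of c. ✓
Solvent: 181 − c ≥ 83 − 0, so c ≤ 181 − 83 = 98.

98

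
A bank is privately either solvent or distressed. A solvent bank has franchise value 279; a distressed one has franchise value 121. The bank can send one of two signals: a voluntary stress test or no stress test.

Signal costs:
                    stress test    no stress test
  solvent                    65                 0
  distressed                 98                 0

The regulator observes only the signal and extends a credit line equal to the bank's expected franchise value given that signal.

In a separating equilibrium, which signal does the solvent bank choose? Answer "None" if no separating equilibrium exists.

None

Try solvent → stress test, distressed → no stress test:
  Under separation the regulator infers type exactly: stress test → solvent (pays 279), no stress test → distressed (pays 121).
  Solvent: stress test gives 279 − 65 = 214; no stress test gives 121 − 0 = 121. No deviation. ✓
  Distressed: no stress test gives 121 − 0 = 121; stress test gives 279 − 98 = 181. Would deviate. ✗
Try solvent → no stress test, distressed → stress test:
  Under separation the regulator infers type exactly: no stress test → solvent (pays 279), stress test → distressed (pays 121).
  Solvent: no stress test gives 279 − 0 = 279; stress test gives 121 − 65 = 56. No deviation. ✓
  Distressed: stress test gives 121 − 98 = 23; no stress test gives 279 − 0 = 279. Would deviate. ✗
Neither assignment is incentive-compatible.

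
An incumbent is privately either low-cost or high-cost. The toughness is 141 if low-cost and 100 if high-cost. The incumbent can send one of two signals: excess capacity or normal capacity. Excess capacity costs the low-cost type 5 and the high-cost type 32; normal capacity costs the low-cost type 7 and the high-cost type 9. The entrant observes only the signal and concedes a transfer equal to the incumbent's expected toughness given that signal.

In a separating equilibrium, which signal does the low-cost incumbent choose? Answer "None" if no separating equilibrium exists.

Try low-cost → excess capacity, high-cost → normal capacity:
  If types separate, excess capacity earns payment 141 and normal capacity earns 100.
  Low-cost: excess capacity gives 141 − 5 = 136; normal capacity gives 100 − 7 = 93. No deviation. ✓
  High-cost: normal capacity gives 100 − 9 = 91; excess capacity gives 141 − 32 = 109. Would deviate. ✗
Try low-cost → normal capacity, high-cost → excess capacity:
  If types separate, normal capacity earns payment 141 and excess capacity earns 100.
  Low-cost: normal capacity gives 141 − 7 = 134; excess capacity gives 100 − 5 = 95. No deviation. ✓
  High-cost: excess capacity gives 100 − 32 = 68; normal capacity gives 141 − 9 = 132. Would deviate. ✗
Neither assignment is incentive-compatible.

None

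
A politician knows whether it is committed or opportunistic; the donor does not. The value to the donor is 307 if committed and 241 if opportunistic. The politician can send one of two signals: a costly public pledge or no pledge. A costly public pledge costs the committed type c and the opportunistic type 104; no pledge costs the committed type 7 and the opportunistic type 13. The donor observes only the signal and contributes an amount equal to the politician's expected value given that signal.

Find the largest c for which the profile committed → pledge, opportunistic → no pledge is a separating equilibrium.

73

Under separation: pledge → committed (pays 307); no pledge → opportunistic (pays 241).
Opportunistic: 241 − 13 = 228 ≥ 307 − 104 = 203. Holds regardless of c. ✓
Committed: 307 − c ≥ 241 − 7, so c ≤ 307 − 234 = 73.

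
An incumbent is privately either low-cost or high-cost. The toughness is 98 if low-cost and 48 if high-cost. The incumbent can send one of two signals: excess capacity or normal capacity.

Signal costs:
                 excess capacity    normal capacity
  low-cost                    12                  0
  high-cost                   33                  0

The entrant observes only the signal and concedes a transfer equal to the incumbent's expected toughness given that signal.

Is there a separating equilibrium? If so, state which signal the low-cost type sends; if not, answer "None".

None

Try low-cost → excess capacity, high-cost → normal capacity:
  Under separation the entrant infers type exactly: excess capacity → low-cost (pays 98), normal capacity → high-cost (pays 48).
  Low-cost: excess capacity gives 98 − 12 = 86; normal capacity gives 48 − 0 = 48. No deviation. ✓
  High-cost: normal capacity gives 48 − 0 = 48; excess capacity gives 98 − 33 = 65. Would deviate. ✗
Try low-cost → normal capacity, high-cost → excess capacity:
  Under separation the entrant infers type exactly: normal capacity → low-cost (pays 98), excess capacity → high-cost (pays 48).
  Low-cost: normal capacity gives 98 − 0 = 98; excess capacity gives 48 − 12 = 36. No deviation. ✓
  High-cost: excess capacity gives 48 − 33 = 15; normal capacity gives 98 − 0 = 98. Would deviate. ✗
Neither assignment is incentive-compatible.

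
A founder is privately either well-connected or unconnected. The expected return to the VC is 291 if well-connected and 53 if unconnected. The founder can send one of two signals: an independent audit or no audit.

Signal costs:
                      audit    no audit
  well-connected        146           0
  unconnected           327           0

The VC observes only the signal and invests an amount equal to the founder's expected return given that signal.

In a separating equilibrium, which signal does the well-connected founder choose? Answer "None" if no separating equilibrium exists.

audit

Try well-connected → audit, unconnected → no audit:
  Under separation the VC infers type exactly: audit → well-connected (pays 291), no audit → unconnected (pays 53).
  Well-connected: audit gives 291 − 146 = 145; no audit gives 53 − 0 = 53. No deviation. ✓
  Unconnected: no audit gives 53 − 0 = 53; audit gives 291 − 327 = -36. No deviation. ✓
Both hold — the well-connected type sends audit.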